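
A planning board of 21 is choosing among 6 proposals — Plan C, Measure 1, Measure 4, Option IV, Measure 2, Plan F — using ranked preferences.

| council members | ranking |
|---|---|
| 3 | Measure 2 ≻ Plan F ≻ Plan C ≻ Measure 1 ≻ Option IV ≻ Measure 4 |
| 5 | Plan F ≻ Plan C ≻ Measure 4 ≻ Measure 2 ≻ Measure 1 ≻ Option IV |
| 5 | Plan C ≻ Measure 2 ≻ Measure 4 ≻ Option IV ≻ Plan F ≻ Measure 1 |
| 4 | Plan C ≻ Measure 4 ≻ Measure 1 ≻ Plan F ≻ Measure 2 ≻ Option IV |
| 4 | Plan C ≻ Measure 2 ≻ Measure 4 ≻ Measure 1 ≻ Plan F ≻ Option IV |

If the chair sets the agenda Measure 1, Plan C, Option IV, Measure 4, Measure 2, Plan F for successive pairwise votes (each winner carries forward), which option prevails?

Plan C

Round 1: Measure 1 vs Plan C — 0–21, Plan C advances.
Round 2: Plan C vs Option IV — 21–0, Plan C advances.
Round 3: Plan C vs Measure 4 — 21–0, Plan C advances.
Round 4: Plan C vs Measure 2 — 18–3, Plan C advances.
Round 5: Plan C vs Plan F — 13–8, Plan C advances.
The agenda winner is Plan C.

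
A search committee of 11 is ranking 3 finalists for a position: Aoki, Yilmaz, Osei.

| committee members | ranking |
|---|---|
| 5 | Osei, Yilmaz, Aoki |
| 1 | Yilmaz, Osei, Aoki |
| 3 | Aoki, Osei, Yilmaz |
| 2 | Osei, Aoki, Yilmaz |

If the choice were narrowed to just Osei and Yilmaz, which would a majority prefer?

Ballots ranking Osei above Yilmaz: 5 + 3 + 2 = 10.
Ballots ranking Yilmaz above Osei: 11 − 10 = 1.
Osei wins the head-to-head 10–1.

Osei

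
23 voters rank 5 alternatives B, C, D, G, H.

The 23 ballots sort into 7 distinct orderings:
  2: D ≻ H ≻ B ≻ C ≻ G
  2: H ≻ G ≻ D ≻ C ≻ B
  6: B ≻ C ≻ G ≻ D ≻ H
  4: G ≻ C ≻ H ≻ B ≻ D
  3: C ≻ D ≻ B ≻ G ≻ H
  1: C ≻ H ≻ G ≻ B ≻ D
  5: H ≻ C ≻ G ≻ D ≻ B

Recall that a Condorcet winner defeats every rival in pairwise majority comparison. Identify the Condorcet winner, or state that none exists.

C

Pairwise majorities:
B vs C: 2+6 = 8 for B, 15 for C — C by 15–8.
B vs D: D wins 12–11.
B vs G: G, 12–11.
B vs H: H, 14–9.
C vs D: C wins 19–4.
C vs G: C wins 17–6.
C vs H: C wins 14–9.
D vs G: 2+3 = 5 for D, 18 for G — G by 18–5.
D–H: H 12–11.
G vs H: G wins 13–10.
C defeats every rival head-to-head and is the Condorcet winner.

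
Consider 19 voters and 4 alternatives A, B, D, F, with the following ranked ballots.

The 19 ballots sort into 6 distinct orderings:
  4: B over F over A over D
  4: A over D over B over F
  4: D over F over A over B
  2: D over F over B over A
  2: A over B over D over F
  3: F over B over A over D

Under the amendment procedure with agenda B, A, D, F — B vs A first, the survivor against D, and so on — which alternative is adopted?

F

Round 1: B vs A — 9–10, A advances.
Round 2: A vs D — 13–6, A advances.
Round 3: A vs F — 6–13, F advances.
The agenda winner is F.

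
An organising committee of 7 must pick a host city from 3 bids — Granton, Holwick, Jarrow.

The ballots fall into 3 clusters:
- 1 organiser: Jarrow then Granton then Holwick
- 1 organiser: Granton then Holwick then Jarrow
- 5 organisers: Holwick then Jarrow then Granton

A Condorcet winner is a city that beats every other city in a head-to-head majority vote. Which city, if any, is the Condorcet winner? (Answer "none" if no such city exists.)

Holwick

Pairwise majorities:
Granton vs Holwick: Holwick, 5–2.
Granton vs Jarrow: Jarrow, 6–1.
Holwick vs Jarrow: Holwick, 6–1.
Holwick beats each of Granton, Jarrow — Holwick is the Condorcet winner.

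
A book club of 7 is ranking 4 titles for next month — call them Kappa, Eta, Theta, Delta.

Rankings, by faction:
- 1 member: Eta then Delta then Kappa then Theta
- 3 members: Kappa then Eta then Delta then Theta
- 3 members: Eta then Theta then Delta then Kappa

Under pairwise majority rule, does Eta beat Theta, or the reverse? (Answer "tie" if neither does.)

Eta

Ballots ranking Eta above Theta: 1 + 3 + 3 = 7.
Ballots ranking Theta above Eta: 7 − 7 = 0.
Eta wins the head-to-head 7–0.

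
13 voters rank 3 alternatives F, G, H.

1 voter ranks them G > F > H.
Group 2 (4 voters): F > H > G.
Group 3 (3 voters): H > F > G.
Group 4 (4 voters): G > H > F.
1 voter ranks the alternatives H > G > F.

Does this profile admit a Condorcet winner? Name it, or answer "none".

Check each pair by majority over 13 ballots:
F vs G: F is ranked higher on 4+3 = 7 ballots, G on 6. F wins 7–6.
F vs H: H, 8–5.
G vs H: G is ranked higher on 1+4 = 5 ballots, H on 8. H wins 8–5.
H beats each of F, G — H is the Condorcet winner.

H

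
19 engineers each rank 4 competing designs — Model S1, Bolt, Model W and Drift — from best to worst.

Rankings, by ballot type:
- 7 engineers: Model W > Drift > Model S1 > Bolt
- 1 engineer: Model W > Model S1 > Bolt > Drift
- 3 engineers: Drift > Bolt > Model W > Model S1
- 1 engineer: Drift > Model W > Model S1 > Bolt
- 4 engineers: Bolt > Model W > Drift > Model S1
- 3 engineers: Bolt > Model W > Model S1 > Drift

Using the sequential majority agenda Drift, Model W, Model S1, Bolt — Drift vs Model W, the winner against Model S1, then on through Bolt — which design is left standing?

Round 1: Drift vs Model W — 4–15, Model W advances.
Round 2: Model W vs Model S1 — 19–0, Model W advances.
Round 3: Model W vs Bolt — 9–10, Bolt advances.
Bolt survives the agenda.

Bolt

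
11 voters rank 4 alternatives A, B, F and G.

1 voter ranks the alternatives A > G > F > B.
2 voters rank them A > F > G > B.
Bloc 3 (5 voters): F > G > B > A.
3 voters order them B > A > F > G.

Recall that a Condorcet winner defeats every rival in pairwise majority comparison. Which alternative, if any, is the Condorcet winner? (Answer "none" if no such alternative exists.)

none

Check each pair by majority over 11 ballots:
A vs B: B, 8–3.
A–F: A 6–5.
A vs G: A wins 6–5.
B vs F: F, 8–3.
B–G: G 8–3.
F–G: F 10–1.
No alternative is unbeaten: A loses to B; B loses to F; F loses to A; G loses to A. In particular A > F > B > A is a majority cycle — no Condorcet winner exists.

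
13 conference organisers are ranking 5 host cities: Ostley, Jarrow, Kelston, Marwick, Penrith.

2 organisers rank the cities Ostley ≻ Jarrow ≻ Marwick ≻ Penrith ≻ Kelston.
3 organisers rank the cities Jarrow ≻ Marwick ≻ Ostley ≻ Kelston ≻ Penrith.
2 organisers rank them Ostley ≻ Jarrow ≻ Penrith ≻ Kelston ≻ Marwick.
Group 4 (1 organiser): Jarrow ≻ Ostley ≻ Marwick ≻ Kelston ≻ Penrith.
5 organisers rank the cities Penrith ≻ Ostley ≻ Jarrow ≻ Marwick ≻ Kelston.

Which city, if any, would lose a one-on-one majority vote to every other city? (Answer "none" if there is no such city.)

Kelston

Pairwise majorities:
Ostley vs Jarrow: Ostley preferred on 2+2+5 = 9 ballots; Ostley wins 9–4.
Ostley vs Kelston: Ostley, 13–0.
Ostley vs Marwick: Ostley wins 10–3.
Ostley vs Penrith: Ostley, 8–5.
Jarrow vs Kelston: Jarrow is ranked higher on 2+3+2+1+5 = 13 ballots, Kelston on 0. Jarrow wins 13–0.
Jarrow vs Marwick: Jarrow is ranked higher on 2+3+2+1+5 = 13 ballots, Marwick on 0. Jarrow wins 13–0.
Jarrow vs Penrith: Jarrow preferred on 2+3+2+1 = 8 ballots; Jarrow wins 8–5.
Kelston–Marwick: Marwick 11–2.
Kelston vs Penrith: 3+1 = 4 for Kelston, 9 for Penrith — Penrith by 9–4.
Marwick vs Penrith: 6 to 7, Penrith.
Only Kelston has no wins; Kelston is the Condorcet loser.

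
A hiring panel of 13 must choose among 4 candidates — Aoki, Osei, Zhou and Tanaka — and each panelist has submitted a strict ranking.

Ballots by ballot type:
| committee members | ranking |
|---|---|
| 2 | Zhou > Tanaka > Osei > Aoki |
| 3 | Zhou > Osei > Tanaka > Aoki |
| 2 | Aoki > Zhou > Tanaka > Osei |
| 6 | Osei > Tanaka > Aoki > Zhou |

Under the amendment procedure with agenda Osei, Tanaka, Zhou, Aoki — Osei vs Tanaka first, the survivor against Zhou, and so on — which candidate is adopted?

Aoki

Round 1: Osei vs Tanaka — 9–4, Osei advances.
Round 2: Osei vs Zhou — 6–7, Zhou advances.
Round 3: Zhou vs Aoki — 5–8, Aoki advances.
Aoki survives the agenda.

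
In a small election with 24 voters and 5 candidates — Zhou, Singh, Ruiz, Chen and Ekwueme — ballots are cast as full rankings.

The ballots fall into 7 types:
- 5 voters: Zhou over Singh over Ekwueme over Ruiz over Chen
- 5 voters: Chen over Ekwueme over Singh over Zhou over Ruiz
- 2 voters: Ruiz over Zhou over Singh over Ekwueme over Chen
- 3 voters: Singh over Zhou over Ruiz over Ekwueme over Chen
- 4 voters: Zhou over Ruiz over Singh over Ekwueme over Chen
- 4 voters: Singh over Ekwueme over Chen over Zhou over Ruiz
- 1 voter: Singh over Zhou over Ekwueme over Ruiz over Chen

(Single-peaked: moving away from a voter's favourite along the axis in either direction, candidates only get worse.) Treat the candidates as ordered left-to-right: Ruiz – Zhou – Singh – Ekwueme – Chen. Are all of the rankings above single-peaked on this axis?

yes

Axis positions: Ruiz=1, Zhou=2, Singh=3, Ekwueme=4, Chen=5.
Type 1 (peak Zhou at position 2): ranking walks positions 2-3-4-1-5, expanding outward from the peak — single-peaked.
Type 2 (peak Chen at position 5): ranking walks positions 5-4-3-2-1, expanding outward from the peak — single-peaked.
Type 3 (peak Ruiz at position 1): ranking walks positions 1-2-3-4-5, expanding outward from the peak — single-peaked.
Type 4 (peak Singh at position 3): ranking walks positions 3-2-1-4-5, expanding outward from the peak — single-peaked.
Type 5 (peak Zhou at position 2): ranking walks positions 2-1-3-4-5, expanding outward from the peak — single-peaked.
Type 6 (peak Singh at position 3): ranking walks positions 3-4-5-2-1, expanding outward from the peak — single-peaked.
Type 7 (peak Singh at position 3): ranking walks positions 3-2-4-1-5, expanding outward from the peak — single-peaked.
Every ranking is single-peaked on this axis.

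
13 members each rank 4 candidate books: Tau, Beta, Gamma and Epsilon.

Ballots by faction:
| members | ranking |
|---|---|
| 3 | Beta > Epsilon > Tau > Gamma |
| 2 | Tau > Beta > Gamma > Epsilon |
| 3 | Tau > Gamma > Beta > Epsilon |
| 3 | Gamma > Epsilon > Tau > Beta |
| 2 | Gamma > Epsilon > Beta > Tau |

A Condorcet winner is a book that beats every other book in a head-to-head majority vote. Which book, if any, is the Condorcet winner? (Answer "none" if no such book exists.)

Check each pair by majority over 13 ballots:
Tau–Beta: Tau 8–5.
Tau–Gamma: Tau 8–5.
Tau vs Epsilon: Epsilon, 8–5.
Beta vs Gamma: Gamma, 8–5.
Beta–Epsilon: Beta 8–5.
Gamma–Epsilon: Gamma 10–3.
Each book drops at least one matchup (Tau loses to Epsilon; Beta loses to Tau; Gamma loses to Tau; Epsilon loses to Beta); the cycle Tau beats Beta beats Epsilon beats Tau rules out a Condorcet winner.

none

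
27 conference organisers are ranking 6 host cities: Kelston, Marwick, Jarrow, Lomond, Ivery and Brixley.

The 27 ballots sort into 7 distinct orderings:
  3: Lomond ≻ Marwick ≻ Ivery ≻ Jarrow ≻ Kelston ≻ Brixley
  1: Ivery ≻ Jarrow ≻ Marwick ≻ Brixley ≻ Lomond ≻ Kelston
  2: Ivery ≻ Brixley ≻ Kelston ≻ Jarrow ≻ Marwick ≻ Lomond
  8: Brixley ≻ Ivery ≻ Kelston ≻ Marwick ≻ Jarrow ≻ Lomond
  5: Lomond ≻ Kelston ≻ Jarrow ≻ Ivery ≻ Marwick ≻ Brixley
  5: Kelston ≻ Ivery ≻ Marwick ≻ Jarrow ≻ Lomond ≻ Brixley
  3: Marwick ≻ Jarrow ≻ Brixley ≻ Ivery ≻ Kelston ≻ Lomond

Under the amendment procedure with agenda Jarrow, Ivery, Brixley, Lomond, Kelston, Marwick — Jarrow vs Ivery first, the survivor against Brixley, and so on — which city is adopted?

Round 1: Jarrow vs Ivery — 8–19, Ivery advances.
Round 2: Ivery vs Brixley — 16–11, Ivery advances.
Round 3: Ivery vs Lomond — 19–8, Ivery advances.
Round 4: Ivery vs Kelston — 17–10, Ivery advances.
Round 5: Ivery vs Marwick — 21–6, Ivery advances.
The agenda winner is Ivery.

Ivery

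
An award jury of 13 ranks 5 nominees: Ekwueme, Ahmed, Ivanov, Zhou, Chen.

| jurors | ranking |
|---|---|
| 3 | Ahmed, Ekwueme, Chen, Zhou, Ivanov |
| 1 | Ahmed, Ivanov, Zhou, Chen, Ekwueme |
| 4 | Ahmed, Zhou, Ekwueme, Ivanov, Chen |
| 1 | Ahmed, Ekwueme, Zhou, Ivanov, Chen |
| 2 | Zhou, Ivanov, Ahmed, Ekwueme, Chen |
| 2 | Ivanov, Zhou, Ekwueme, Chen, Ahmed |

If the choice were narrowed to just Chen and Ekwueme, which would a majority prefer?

Ballots ranking Chen above Ekwueme: 1.
Ballots ranking Ekwueme above Chen: 13 − 1 = 12.
Ekwueme wins the head-to-head 12–1.

Ekwueme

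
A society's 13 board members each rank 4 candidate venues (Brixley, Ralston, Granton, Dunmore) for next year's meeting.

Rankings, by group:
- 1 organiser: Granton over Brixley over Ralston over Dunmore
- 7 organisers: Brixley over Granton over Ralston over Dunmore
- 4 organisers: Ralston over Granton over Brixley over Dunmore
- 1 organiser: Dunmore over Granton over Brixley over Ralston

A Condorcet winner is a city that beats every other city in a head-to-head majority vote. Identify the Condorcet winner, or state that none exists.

Head-to-head results (13 organisers):
Brixley vs Ralston: 9 to 4, Brixley.
Brixley vs Granton: Brixley is ranked higher on 7 ballots, Granton on 6. Brixley wins 7–6.
Brixley vs Dunmore: Brixley preferred on 1+7+4 = 12 ballots; Brixley wins 12–1.
Ralston vs Granton: Ralston preferred on 4 ballots; Granton wins 9–4.
Ralston vs Dunmore: 12 to 1, Ralston.
Granton vs Dunmore: 1+7+4 = 12 for Granton, 1 for Dunmore — Granton by 12–1.
Brixley beats each of Ralston, Granton, Dunmore — Brixley is the Condorcet winner.

Brixley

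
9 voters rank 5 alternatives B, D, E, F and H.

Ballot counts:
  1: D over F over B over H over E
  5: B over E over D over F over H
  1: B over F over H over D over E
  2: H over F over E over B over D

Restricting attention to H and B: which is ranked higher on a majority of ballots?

B

Ballots ranking H above B: 2.
Ballots ranking B above H: 9 − 2 = 7.
B wins the head-to-head 7–2.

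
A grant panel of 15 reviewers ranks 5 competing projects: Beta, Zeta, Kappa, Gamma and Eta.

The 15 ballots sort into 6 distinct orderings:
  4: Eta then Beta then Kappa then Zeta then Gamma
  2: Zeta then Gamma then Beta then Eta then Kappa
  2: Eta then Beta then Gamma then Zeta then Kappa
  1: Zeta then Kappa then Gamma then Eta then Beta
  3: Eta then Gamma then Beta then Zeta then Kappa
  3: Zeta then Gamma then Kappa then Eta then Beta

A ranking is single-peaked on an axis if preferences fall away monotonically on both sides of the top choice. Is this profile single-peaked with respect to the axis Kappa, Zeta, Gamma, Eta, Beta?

no

Axis positions: Kappa=1, Zeta=2, Gamma=3, Eta=4, Beta=5.
Type 1: ranking walks positions 4-5-1-2-3; Kappa is ranked above Gamma even though Gamma lies between Kappa and the peak Eta on the axis — preferences dip and rise again. Not single-peaked.
Type 2: ranking walks positions 2-3-5-4-1; Beta is ranked above Eta even though Eta lies between Beta and the peak Zeta on the axis — preferences dip and rise again. Not single-peaked.
Type 3 (peak Eta at position 4): ranking walks positions 4-5-3-2-1, expanding outward from the peak — single-peaked.
Type 4 (peak Zeta at position 2): ranking walks positions 2-1-3-4-5, expanding outward from the peak — single-peaked.
Type 5 (peak Eta at position 4): ranking walks positions 4-3-5-2-1, expanding outward from the peak — single-peaked.
Type 6 (peak Zeta at position 2): ranking walks positions 2-3-1-4-5, expanding outward from the peak — single-peaked.
Type 1 violates single-peakedness, so the profile is not single-peaked on this axis.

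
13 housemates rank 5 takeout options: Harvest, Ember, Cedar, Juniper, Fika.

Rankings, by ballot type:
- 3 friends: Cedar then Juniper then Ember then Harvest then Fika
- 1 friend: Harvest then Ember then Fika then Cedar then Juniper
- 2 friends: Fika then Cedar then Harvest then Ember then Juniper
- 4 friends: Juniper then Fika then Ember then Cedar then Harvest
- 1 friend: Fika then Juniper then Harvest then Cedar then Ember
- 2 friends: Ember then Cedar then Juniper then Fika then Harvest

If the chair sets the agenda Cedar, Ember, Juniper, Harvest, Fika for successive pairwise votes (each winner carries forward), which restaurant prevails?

Round 1: Cedar vs Ember — 6–7, Ember advances.
Round 2: Ember vs Juniper — 5–8, Juniper advances.
Round 3: Juniper vs Harvest — 10–3, Juniper advances.
Round 4: Juniper vs Fika — 9–4, Juniper advances.
Juniper survives the agenda.

Juniper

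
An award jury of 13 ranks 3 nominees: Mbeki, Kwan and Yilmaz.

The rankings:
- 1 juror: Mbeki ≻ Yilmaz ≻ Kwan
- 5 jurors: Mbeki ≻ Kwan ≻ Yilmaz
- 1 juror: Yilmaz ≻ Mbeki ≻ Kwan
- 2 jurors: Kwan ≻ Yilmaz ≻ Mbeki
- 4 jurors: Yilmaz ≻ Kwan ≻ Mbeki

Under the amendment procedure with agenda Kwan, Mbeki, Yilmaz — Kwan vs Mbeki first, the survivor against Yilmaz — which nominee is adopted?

Round 1: Kwan vs Mbeki — 6–7, Mbeki advances.
Round 2: Mbeki vs Yilmaz — 6–7, Yilmaz advances.
Yilmaz survives the agenda.

Yilmaz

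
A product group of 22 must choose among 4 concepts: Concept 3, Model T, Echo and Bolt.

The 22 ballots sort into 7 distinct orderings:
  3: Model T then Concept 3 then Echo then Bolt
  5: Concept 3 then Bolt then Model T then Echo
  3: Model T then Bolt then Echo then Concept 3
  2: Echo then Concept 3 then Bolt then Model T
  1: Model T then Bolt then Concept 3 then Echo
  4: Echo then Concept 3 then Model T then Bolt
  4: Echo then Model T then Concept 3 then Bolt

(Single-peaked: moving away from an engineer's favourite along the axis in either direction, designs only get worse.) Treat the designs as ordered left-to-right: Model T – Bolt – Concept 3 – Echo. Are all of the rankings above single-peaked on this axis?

Axis positions: Model T=1, Bolt=2, Concept 3=3, Echo=4.
Type 1: ranking walks positions 1-3-4-2; Concept 3 is ranked above Bolt even though Bolt lies between Concept 3 and the peak Model T on the axis — preferences dip and rise again. Not single-peaked.
Type 2 (peak Concept 3 at position 3): ranking walks positions 3-2-1-4, expanding outward from the peak — single-peaked.
Type 3: ranking walks positions 1-2-4-3; Echo is ranked above Concept 3 even though Concept 3 lies between Echo and the peak Model T on the axis — preferences dip and rise again. Not single-peaked.
Type 4 (peak Echo at position 4): ranking walks positions 4-3-2-1, expanding outward from the peak — single-peaked.
Type 5 (peak Model T at position 1): ranking walks positions 1-2-3-4, expanding outward from the peak — single-peaked.
Type 6: ranking walks positions 4-3-1-2; Model T is ranked above Bolt even though Bolt lies between Model T and the peak Echo on the axis — preferences dip and rise again. Not single-peaked.
Type 7: ranking walks positions 4-1-3-2; Model T is ranked above Concept 3 even though Concept 3 lies between Model T and the peak Echo on the axis — preferences dip and rise again. Not single-peaked.
Type 1 violates single-peakedness, so the profile is not single-peaked on this axis.

no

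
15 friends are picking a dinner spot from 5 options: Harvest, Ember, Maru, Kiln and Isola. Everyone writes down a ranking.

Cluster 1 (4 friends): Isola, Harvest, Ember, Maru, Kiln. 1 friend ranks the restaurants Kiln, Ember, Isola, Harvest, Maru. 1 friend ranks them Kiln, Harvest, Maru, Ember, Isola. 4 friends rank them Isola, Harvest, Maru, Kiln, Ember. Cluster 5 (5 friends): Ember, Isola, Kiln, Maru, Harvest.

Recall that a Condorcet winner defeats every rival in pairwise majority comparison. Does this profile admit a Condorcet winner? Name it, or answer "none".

Isola

Head-to-head results (15 friends):
Harvest vs Ember: Harvest wins 9–6.
Harvest–Maru: Harvest 10–5.
Harvest vs Kiln: Harvest is ranked higher on 4+4 = 8 ballots, Kiln on 7. Harvest wins 8–7.
Harvest vs Isola: Harvest preferred on 1 ballot; Isola wins 14–1.
Ember vs Maru: 4+1+5 = 10 for Ember, 5 for Maru — Ember by 10–5.
Ember vs Kiln: 4+5 = 9 for Ember, 6 for Kiln — Ember by 9–6.
Ember vs Isola: Isola, 8–7.
Maru vs Kiln: Maru wins 8–7.
Maru vs Isola: Isola wins 14–1.
Kiln vs Isola: Kiln is ranked higher on 1+1 = 2 ballots, Isola on 13. Isola wins 13–2.
Isola wins every pairwise contest, so Isola is the Condorcet winner.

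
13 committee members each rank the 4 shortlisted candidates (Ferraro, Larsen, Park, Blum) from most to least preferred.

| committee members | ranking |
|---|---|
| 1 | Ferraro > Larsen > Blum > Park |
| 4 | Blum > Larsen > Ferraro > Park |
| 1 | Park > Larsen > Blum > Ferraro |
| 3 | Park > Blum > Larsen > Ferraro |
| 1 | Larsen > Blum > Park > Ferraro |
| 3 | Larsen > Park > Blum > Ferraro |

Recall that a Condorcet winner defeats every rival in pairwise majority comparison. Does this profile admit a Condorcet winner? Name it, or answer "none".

Pairwise majorities:
Ferraro vs Larsen: Ferraro is ranked higher on 1 ballot, Larsen on 12. Larsen wins 12–1.
Ferraro vs Park: 1+4 = 5 for Ferraro, 8 for Park — Park by 8–5.
Ferraro vs Blum: 1 for Ferraro, 12 for Blum — Blum by 12–1.
Larsen vs Park: 9 to 4, Larsen.
Larsen vs Blum: Larsen is ranked higher on 1+1+1+3 = 6 ballots, Blum on 7. Blum wins 7–6.
Park vs Blum: Park is ranked higher on 1+3+3 = 7 ballots, Blum on 6. Park wins 7–6.
Every candidate loses at least once (Ferraro loses to Larsen; Larsen loses to Blum; Park loses to Larsen; Blum loses to Park). The majority relation contains the cycle Larsen beats Park beats Blum beats Larsen, so there is no Condorcet winner.

none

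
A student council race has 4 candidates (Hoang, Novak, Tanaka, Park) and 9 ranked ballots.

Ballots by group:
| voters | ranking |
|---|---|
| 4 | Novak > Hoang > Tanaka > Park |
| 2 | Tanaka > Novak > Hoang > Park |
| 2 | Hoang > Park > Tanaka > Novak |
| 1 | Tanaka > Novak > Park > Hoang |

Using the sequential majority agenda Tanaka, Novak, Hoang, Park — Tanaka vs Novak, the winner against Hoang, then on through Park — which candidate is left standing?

Hoang

Round 1: Tanaka vs Novak — 5–4, Tanaka advances.
Round 2: Tanaka vs Hoang — 3–6, Hoang advances.
Round 3: Hoang vs Park — 8–1, Hoang advances.
The agenda winner is Hoang.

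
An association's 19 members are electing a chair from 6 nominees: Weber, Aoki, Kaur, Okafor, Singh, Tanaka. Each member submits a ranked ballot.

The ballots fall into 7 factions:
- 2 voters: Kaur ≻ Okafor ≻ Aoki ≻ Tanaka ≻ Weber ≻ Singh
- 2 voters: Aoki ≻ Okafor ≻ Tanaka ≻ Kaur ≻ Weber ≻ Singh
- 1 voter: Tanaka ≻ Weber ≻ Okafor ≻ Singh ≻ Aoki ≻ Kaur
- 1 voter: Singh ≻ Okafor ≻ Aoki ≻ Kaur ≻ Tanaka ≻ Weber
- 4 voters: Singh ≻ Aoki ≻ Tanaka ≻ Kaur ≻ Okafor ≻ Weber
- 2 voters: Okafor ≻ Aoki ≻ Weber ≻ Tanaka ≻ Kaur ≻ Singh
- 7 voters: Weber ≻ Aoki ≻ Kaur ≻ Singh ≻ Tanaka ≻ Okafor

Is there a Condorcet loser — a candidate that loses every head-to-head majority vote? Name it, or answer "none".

none

Pairwise majorities:
Weber vs Aoki: Aoki wins 11–8.
Weber vs Kaur: 10 to 9, Weber.
Weber vs Okafor: Okafor wins 11–8.
Weber–Singh: Weber 14–5.
Weber vs Tanaka: Weber is ranked higher on 2+7 = 9 ballots, Tanaka on 10. Tanaka wins 10–9.
Aoki vs Kaur: Aoki wins 17–2.
Aoki vs Okafor: 2+4+7 = 13 for Aoki, 6 for Okafor — Aoki by 13–6.
Aoki–Singh: Aoki 13–6.
Aoki vs Tanaka: Aoki, 18–1.
Kaur vs Okafor: 13 to 6, Kaur.
Kaur–Singh: Kaur 13–6.
Kaur vs Tanaka: Kaur preferred on 2+1+7 = 10 ballots; Kaur wins 10–9.
Okafor vs Singh: 7 to 12, Singh.
Okafor vs Tanaka: 7 to 12, Tanaka.
Singh–Tanaka: Singh 12–7.
Each candidate has at least one pairwise win (Weber beats Kaur; Aoki beats Weber; Kaur beats Okafor; Okafor beats Weber; Singh beats Okafor; Tanaka beats Weber) — no Condorcet loser.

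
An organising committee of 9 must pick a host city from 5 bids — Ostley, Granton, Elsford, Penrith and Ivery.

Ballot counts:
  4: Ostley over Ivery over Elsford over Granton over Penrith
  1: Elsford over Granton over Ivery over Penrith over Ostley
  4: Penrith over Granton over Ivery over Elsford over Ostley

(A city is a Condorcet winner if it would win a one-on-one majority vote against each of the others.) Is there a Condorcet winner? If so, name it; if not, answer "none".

none

Head-to-head results (9 organisers):
Ostley vs Granton: 4 for Ostley, 5 for Granton — Granton by 5–4.
Ostley vs Elsford: 4 to 5, Elsford.
Ostley vs Penrith: 4 to 5, Penrith.
Ostley–Ivery: Ivery 5–4.
Granton vs Elsford: 4 to 5, Elsford.
Granton vs Penrith: Granton preferred on 4+1 = 5 ballots; Granton wins 5–4.
Granton vs Ivery: 1+4 = 5 for Granton, 4 for Ivery — Granton by 5–4.
Elsford–Penrith: Elsford 5–4.
Elsford vs Ivery: Ivery wins 8–1.
Penrith vs Ivery: 4 to 5, Ivery.
No city is unbeaten: Ostley loses to Granton; Granton loses to Elsford; Elsford loses to Ivery; Penrith loses to Granton; Ivery loses to Granton. In particular Granton > Ivery > Elsford > Granton is a majority cycle — no Condorcet winner exists.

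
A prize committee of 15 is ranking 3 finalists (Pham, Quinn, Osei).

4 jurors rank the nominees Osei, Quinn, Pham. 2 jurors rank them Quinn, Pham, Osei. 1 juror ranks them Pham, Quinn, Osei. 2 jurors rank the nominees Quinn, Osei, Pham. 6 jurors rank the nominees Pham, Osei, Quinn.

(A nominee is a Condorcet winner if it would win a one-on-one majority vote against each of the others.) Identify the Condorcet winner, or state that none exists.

Head-to-head results (15 jurors):
Pham vs Quinn: 1+6 = 7 for Pham, 8 for Quinn — Quinn by 8–7.
Pham vs Osei: Pham preferred on 2+1+6 = 9 ballots; Pham wins 9–6.
Quinn vs Osei: Quinn preferred on 2+1+2 = 5 ballots; Osei wins 10–5.
No nominee is unbeaten: Pham loses to Quinn; Quinn loses to Osei; Osei loses to Pham. In particular Pham > Osei > Quinn > Pham is a majority cycle — no Condorcet winner exists.

none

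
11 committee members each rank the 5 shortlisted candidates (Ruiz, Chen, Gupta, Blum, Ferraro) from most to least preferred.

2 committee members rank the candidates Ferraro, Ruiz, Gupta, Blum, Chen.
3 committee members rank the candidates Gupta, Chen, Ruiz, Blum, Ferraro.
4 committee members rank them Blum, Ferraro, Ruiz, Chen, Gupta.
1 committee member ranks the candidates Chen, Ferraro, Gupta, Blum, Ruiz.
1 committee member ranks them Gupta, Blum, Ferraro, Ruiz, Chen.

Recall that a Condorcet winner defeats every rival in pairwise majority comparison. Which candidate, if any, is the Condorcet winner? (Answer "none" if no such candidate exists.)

Check each pair by majority over 11 ballots:
Ruiz vs Chen: Ruiz, 7–4.
Ruiz vs Gupta: Ruiz wins 6–5.
Ruiz vs Blum: 2+3 = 5 for Ruiz, 6 for Blum — Blum by 6–5.
Ruiz vs Ferraro: Ferraro, 8–3.
Chen–Gupta: Gupta 6–5.
Chen–Blum: Blum 7–4.
Chen vs Ferraro: Ferraro wins 7–4.
Gupta vs Blum: Gupta, 7–4.
Gupta vs Ferraro: Gupta preferred on 3+1 = 4 ballots; Ferraro wins 7–4.
Blum vs Ferraro: Blum, 8–3.
Every candidate loses at least once (Ruiz loses to Blum; Chen loses to Ruiz; Gupta loses to Ruiz; Blum loses to Gupta; Ferraro loses to Blum). The majority relation contains the cycle Ruiz > Gupta > Blum > Ruiz, so there is no Condorcet winner.

none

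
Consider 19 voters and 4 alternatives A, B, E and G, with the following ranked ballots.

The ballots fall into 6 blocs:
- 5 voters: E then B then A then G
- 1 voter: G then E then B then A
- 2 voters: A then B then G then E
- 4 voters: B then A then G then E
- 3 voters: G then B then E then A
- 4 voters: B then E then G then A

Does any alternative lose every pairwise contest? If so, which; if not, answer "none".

Pairwise majorities:
A vs B: B, 17–2.
A vs E: A preferred on 2+4 = 6 ballots; E wins 13–6.
A vs G: A, 11–8.
B–E: B 13–6.
B vs G: B preferred on 5+2+4+4 = 15 ballots; B wins 15–4.
E vs G: G wins 10–9.
No alternative is winless: A beats G; B beats A; E beats A; G beats E. There is no Condorcet loser.

none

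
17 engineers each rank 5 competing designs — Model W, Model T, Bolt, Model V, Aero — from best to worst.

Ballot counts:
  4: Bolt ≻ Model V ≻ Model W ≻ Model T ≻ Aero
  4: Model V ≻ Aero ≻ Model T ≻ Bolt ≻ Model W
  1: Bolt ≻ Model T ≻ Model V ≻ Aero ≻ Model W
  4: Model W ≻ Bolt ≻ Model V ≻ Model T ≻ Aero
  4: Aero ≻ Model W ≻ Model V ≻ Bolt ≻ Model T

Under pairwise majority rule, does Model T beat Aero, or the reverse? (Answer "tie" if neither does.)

Ballots ranking Model T above Aero: 4 + 1 + 4 = 9.
Ballots ranking Aero above Model T: 17 − 9 = 8.
Model T wins the head-to-head 9–8.

Model T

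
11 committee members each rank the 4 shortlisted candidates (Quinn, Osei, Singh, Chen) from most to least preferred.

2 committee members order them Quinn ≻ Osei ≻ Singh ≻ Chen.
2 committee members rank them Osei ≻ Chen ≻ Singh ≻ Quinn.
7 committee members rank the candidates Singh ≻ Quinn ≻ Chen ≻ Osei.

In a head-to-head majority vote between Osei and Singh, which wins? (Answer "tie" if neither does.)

Singh

Ballots ranking Osei above Singh: 2 + 2 = 4.
Ballots ranking Singh above Osei: 11 − 4 = 7.
Singh wins the head-to-head 7–4.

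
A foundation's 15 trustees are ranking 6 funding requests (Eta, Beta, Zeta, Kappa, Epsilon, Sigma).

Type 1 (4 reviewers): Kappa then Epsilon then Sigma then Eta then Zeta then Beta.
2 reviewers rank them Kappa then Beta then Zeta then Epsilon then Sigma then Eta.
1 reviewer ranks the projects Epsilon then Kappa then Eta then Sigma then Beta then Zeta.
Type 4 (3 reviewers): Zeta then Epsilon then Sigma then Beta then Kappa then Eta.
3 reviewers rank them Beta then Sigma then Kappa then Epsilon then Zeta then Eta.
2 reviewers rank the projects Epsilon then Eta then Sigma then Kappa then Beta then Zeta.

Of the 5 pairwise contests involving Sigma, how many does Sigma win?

4

Sigma against each rival (15 reviewers):
Sigma vs Eta: Sigma is ranked higher on 4+2+3+3 = 12 ballots, Eta on 3. Sigma wins 12–3.
Sigma vs Beta: Sigma is ranked higher on 4+1+3+2 = 10 ballots, Beta on 5. Sigma wins 10–5.
Sigma vs Zeta: Sigma preferred on 4+1+3+2 = 10 ballots; Sigma wins 10–5.
Sigma vs Kappa: Sigma wins 8–7.
Sigma vs Epsilon: Epsilon wins 12–3.
Sigma beats Eta, Beta, Zeta, Kappa; loses to Epsilon — 4 pairwise wins.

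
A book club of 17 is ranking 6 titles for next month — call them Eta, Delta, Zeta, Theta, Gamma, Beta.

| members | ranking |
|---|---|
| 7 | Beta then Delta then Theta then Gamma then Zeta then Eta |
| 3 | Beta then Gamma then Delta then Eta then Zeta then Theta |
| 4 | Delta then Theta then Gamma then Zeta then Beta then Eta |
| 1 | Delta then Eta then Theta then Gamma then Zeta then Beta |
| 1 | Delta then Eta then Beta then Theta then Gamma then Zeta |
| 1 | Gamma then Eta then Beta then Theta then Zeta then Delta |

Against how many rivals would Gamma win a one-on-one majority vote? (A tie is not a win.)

2

Gamma against each rival (17 members):
Gamma vs Eta: Gamma preferred on 7+3+4+1 = 15 ballots; Gamma wins 15–2.
Gamma vs Delta: Gamma preferred on 3+1 = 4 ballots; Delta wins 13–4.
Gamma vs Zeta: Gamma wins 17–0.
Gamma vs Theta: Theta wins 13–4.
Gamma vs Beta: Beta wins 11–6.
Gamma beats Eta, Zeta; loses to Delta, Theta, Beta — 2 pairwise wins.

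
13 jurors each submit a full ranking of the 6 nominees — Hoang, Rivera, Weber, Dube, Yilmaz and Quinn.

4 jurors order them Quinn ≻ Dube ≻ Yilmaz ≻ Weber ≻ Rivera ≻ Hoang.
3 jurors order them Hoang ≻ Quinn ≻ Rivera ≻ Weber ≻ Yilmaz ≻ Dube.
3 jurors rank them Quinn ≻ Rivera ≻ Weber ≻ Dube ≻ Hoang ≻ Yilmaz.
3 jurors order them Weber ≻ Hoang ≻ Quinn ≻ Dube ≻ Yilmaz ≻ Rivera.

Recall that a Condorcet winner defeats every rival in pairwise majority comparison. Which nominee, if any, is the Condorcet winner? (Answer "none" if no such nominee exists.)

Quinn

Check each pair by majority over 13 ballots:
Hoang–Rivera: Rivera 7–6.
Hoang vs Weber: Hoang is ranked higher on 3 ballots, Weber on 10. Weber wins 10–3.
Hoang vs Dube: 6 to 7, Dube.
Hoang vs Yilmaz: 9 to 4, Hoang.
Hoang vs Quinn: Quinn, 7–6.
Rivera vs Weber: Rivera preferred on 3+3 = 6 ballots; Weber wins 7–6.
Rivera vs Dube: 3+3 = 6 for Rivera, 7 for Dube — Dube by 7–6.
Rivera–Yilmaz: Yilmaz 7–6.
Rivera vs Quinn: Quinn wins 13–0.
Weber vs Dube: Weber preferred on 3+3+3 = 9 ballots; Weber wins 9–4.
Weber vs Yilmaz: Weber, 9–4.
Weber vs Quinn: 3 to 10, Quinn.
Dube vs Yilmaz: 10 to 3, Dube.
Dube–Quinn: Quinn 13–0.
Yilmaz vs Quinn: Yilmaz is ranked higher on 0 ballots, Quinn on 13. Quinn wins 13–0.
Quinn wins every pairwise contest, so Quinn is the Condorcet winner.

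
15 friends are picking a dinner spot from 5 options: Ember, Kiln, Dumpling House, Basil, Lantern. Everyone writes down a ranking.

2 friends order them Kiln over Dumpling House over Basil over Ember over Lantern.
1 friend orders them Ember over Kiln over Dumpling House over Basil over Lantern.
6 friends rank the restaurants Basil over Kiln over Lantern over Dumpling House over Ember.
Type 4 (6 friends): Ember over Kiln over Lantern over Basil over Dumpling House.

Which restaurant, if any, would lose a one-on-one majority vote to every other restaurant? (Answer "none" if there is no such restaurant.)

Pairwise majorities:
Ember vs Kiln: 7 to 8, Kiln.
Ember vs Dumpling House: 1+6 = 7 for Ember, 8 for Dumpling House — Dumpling House by 8–7.
Ember vs Basil: Ember is ranked higher on 1+6 = 7 ballots, Basil on 8. Basil wins 8–7.
Ember vs Lantern: Ember, 9–6.
Kiln vs Dumpling House: 2+1+6+6 = 15 for Kiln, 0 for Dumpling House — Kiln by 15–0.
Kiln vs Basil: 9 to 6, Kiln.
Kiln vs Lantern: 2+1+6+6 = 15 for Kiln, 0 for Lantern — Kiln by 15–0.
Dumpling House vs Basil: 2+1 = 3 for Dumpling House, 12 for Basil — Basil by 12–3.
Dumpling House–Lantern: Lantern 12–3.
Basil vs Lantern: Basil, 9–6.
Every restaurant wins at least one matchup (Ember beats Lantern; Kiln beats Ember; Dumpling House beats Ember; Basil beats Ember; Lantern beats Dumpling House), so there is no Condorcet loser.

none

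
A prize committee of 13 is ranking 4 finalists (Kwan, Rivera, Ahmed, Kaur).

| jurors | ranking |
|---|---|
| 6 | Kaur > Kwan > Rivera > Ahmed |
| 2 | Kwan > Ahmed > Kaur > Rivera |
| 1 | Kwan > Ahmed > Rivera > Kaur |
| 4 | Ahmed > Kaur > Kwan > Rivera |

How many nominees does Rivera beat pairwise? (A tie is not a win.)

Rivera against each rival (13 jurors):
Rivera vs Kwan: Rivera is ranked higher on 0 ballots, Kwan on 13. Kwan wins 13–0.
Rivera vs Ahmed: Ahmed wins 7–6.
Rivera–Kaur: Kaur 12–1.
Rivera beats no one; loses to Kwan, Ahmed, Kaur — 0 pairwise wins.

0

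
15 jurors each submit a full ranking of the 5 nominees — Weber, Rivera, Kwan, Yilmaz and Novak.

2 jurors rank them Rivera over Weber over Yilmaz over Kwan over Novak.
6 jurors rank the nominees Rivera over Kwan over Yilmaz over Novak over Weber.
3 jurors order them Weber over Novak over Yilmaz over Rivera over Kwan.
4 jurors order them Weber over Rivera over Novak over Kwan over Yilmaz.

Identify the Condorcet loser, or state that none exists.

Head-to-head results (15 jurors):
Weber vs Rivera: Weber preferred on 3+4 = 7 ballots; Rivera wins 8–7.
Weber–Kwan: Weber 9–6.
Weber vs Yilmaz: Weber wins 9–6.
Weber vs Novak: Weber, 9–6.
Rivera vs Kwan: 2+6+3+4 = 15 for Rivera, 0 for Kwan — Rivera by 15–0.
Rivera vs Yilmaz: Rivera is ranked higher on 2+6+4 = 12 ballots, Yilmaz on 3. Rivera wins 12–3.
Rivera vs Novak: 12 to 3, Rivera.
Kwan vs Yilmaz: 6+4 = 10 for Kwan, 5 for Yilmaz — Kwan by 10–5.
Kwan vs Novak: Kwan, 8–7.
Yilmaz vs Novak: 8 to 7, Yilmaz.
Novak is beaten in every head-to-head and is the Condorcet loser.

Novak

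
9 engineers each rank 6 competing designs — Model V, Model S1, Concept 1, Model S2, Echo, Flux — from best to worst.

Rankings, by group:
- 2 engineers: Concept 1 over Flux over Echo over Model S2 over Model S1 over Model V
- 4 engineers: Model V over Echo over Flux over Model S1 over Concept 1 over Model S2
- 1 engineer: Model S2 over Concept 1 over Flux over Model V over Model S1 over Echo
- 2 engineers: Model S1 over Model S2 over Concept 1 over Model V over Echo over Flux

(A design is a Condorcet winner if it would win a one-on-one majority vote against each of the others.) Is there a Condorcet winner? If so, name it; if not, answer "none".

none

Head-to-head results (9 engineers):
Model V vs Model S1: Model V, 5–4.
Model V vs Concept 1: Concept 1, 5–4.
Model V–Model S2: Model S2 5–4.
Model V vs Echo: Model V, 7–2.
Model V vs Flux: Model V wins 6–3.
Model S1 vs Concept 1: Model S1 wins 6–3.
Model S1 vs Model S2: Model S1 wins 6–3.
Model S1–Echo: Echo 6–3.
Model S1 vs Flux: Flux, 7–2.
Concept 1 vs Model S2: Concept 1, 6–3.
Concept 1 vs Echo: Concept 1 wins 5–4.
Concept 1 vs Flux: Concept 1, 5–4.
Model S2 vs Echo: Echo, 6–3.
Model S2 vs Flux: Flux, 6–3.
Echo vs Flux: Echo wins 6–3.
Every design loses at least once (Model V loses to Concept 1; Model S1 loses to Model V; Concept 1 loses to Model S1; Model S2 loses to Model S1; Echo loses to Model V; Flux loses to Model V). The majority relation contains the cycle Model V → Model S1 → Concept 1 → Model V, so there is no Condorcet winner.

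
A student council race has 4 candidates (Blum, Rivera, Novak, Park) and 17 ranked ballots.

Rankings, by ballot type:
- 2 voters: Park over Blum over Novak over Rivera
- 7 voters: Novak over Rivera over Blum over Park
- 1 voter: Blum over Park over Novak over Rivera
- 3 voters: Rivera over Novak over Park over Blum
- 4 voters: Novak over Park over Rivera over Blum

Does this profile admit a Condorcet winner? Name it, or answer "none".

Head-to-head results (17 voters):
Blum vs Rivera: 3 to 14, Rivera.
Blum vs Novak: 3 to 14, Novak.
Blum vs Park: 8 to 9, Park.
Rivera vs Novak: 3 to 14, Novak.
Rivera vs Park: Rivera is ranked higher on 7+3 = 10 ballots, Park on 7. Rivera wins 10–7.
Novak vs Park: Novak preferred on 7+3+4 = 14 ballots; Novak wins 14–3.
Novak beats each of Blum, Rivera, Park — Novak is the Condorcet winner.

Novak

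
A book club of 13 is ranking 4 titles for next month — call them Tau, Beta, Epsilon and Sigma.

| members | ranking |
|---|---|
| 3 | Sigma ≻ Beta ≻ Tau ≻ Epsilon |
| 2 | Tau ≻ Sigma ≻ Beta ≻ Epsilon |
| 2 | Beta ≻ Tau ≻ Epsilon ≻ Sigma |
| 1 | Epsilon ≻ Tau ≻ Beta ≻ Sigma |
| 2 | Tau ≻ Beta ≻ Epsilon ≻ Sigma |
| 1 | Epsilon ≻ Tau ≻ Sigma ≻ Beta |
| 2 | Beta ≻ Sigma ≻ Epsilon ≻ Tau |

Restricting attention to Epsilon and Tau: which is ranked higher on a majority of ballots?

Tau

Ballots ranking Epsilon above Tau: 1 + 1 + 2 = 4.
Ballots ranking Tau above Epsilon: 13 − 4 = 9.
Tau wins the head-to-head 9–4.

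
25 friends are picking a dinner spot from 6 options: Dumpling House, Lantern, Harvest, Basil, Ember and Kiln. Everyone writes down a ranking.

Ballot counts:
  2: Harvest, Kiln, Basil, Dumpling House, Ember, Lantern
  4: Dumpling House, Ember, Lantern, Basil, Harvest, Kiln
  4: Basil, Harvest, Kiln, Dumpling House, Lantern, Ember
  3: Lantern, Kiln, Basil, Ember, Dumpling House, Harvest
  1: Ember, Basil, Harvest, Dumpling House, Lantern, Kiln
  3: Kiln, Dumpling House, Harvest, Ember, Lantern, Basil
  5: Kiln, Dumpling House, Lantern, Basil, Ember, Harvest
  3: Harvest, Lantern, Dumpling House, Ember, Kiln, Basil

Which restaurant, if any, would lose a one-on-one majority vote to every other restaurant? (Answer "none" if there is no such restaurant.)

Head-to-head results (25 friends):
Dumpling House vs Lantern: 2+4+4+1+3+5 = 19 for Dumpling House, 6 for Lantern — Dumpling House by 19–6.
Dumpling House vs Harvest: Dumpling House preferred on 4+3+3+5 = 15 ballots; Dumpling House wins 15–10.
Dumpling House vs Basil: Dumpling House, 15–10.
Dumpling House vs Ember: Dumpling House, 21–4.
Dumpling House vs Kiln: Dumpling House preferred on 4+1+3 = 8 ballots; Kiln wins 17–8.
Lantern vs Harvest: Lantern is ranked higher on 4+3+5 = 12 ballots, Harvest on 13. Harvest wins 13–12.
Lantern vs Basil: 18 to 7, Lantern.
Lantern vs Ember: Lantern preferred on 4+3+5+3 = 15 ballots; Lantern wins 15–10.
Lantern–Kiln: Kiln 14–11.
Harvest–Basil: Basil 17–8.
Harvest vs Ember: Harvest preferred on 2+4+3+3 = 12 ballots; Ember wins 13–12.
Harvest vs Kiln: Harvest is ranked higher on 2+4+4+1+3 = 14 ballots, Kiln on 11. Harvest wins 14–11.
Basil vs Ember: Basil is ranked higher on 2+4+3+5 = 14 ballots, Ember on 11. Basil wins 14–11.
Basil vs Kiln: 4+4+1 = 9 for Basil, 16 for Kiln — Kiln by 16–9.
Ember–Kiln: Kiln 17–8.
Each restaurant has at least one pairwise win (Dumpling House beats Lantern; Lantern beats Basil; Harvest beats Lantern; Basil beats Harvest; Ember beats Harvest; Kiln beats Dumpling House) — no Condorcet loser.

none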